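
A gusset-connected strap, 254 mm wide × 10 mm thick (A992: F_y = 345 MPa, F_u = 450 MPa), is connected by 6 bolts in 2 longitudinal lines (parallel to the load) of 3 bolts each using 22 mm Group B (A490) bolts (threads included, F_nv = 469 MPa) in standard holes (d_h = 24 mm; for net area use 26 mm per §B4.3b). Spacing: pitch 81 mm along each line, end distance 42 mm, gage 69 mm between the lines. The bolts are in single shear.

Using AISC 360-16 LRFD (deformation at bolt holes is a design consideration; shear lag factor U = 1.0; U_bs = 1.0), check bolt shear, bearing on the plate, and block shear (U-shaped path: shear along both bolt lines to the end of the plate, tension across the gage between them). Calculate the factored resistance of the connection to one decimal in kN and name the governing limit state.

Bolt shear: A_b = π(22)²/4 = 380.13 mm². φR_n = 0.75 × 469 × 380.13 × 6 × 1 = 802.3 kN.
Bearing (10 mm plate, F_u = 450 MPa): end bolts L_c = 42 − 24/2 = 30, R_n = min(1.2×30×10×450, 2.4×22×10×450) = 162 kN/bolt; interior L_c = 81 − 24 = 57, R_n = 237.6 kN/bolt. φR_n = 0.75 × (2×162 + 4×237.6) = 955.8 kN.
Block shear: shear path 2×[42+2×81] = 2×204 mm, A_gv = 4080, A_nv = 2×(204 − 2.5×26)×10 = 2780 mm²; tension across gage: (69 − 1×26)×10 = 430 mm². R_n = min(0.6×450×2780, 0.6×345×4080) + 1.0×450×430 = min(750.6, 844.56) + 193.5 = 944.1 kN. φR_n = 0.75 × 944.1 = 708.1 kN.
Governing: min(802.3, 955.8, 708.1) = 708.1 kN → block shear.

708.1 kN (block shear governs)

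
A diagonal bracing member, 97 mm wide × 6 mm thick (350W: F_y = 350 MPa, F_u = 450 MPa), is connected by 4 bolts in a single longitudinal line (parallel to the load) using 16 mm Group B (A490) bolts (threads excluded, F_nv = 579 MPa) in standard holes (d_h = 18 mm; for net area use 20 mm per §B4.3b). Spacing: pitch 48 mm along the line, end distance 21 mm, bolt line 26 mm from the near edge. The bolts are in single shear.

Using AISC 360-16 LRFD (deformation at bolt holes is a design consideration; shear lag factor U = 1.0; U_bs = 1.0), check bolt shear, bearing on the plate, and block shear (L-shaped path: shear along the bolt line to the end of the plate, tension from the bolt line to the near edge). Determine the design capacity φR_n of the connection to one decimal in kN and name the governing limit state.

147.8 kN (block shear governs)

Bolt shear: A_b = π(16)²/4 = 201.06 mm². φR_n = 0.75 × 579 × 201.06 × 4 × 1 = 349.2 kN.
Bearing (6 mm plate, F_u = 450 MPa): end bolts L_c = 21 − 18/2 = 12, R_n = min(1.2×12×6×450, 2.4×16×6×450) = 38.88 kN/bolt; interior L_c = 48 − 18 = 30, R_n = 97.2 kN/bolt. φR_n = 0.75 × (1×38.88 + 3×97.2) = 247.9 kN.
Block shear: shear path 1×[21+3×48] = 1×165 mm, A_gv = 990, A_nv = 1×(165 − 3.5×20)×6 = 570 mm²; tension to near edge: (26 − 0.5×20)×6 = 96 mm². R_n = min(0.6×450×570, 0.6×350×990) + 1.0×450×96 = min(153.9, 207.9) + 43.2 = 197.1 kN. φR_n = 0.75 × 197.1 = 147.8 kN.
Governing: min(349.2, 247.9, 147.8) = 147.8 kN → block shear.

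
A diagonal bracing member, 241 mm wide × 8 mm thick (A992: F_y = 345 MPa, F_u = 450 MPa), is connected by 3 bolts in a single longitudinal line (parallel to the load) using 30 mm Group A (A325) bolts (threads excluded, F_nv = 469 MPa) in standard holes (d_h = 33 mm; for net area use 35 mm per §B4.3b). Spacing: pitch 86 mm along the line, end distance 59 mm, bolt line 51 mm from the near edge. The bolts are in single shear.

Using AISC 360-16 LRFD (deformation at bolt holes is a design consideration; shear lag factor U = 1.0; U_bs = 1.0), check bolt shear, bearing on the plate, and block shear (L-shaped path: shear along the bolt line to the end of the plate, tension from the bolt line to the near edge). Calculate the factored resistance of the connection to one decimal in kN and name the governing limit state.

322.9 kN (block shear governs)

Bolt shear: A_b = π(30)²/4 = 706.86 mm². φR_n = 0.75 × 469 × 706.86 × 3 × 1 = 745.9 kN.
Bearing (8 mm plate, F_u = 450 MPa): end bolts L_c = 59 − 33/2 = 42.5, R_n = min(1.2×42.5×8×450, 2.4×30×8×450) = 183.6 kN/bolt; interior L_c = 86 − 33 = 53, R_n = 228.96 kN/bolt. φR_n = 0.75 × (1×183.6 + 2×228.96) = 481.1 kN.
Block shear: shear path 1×[59+2×86] = 1×231 mm, A_gv = 1848, A_nv = 1×(231 − 2.5×35)×8 = 1148 mm²; tension to near edge: (51 − 0.5×35)×8 = 268 mm². R_n = min(0.6×450×1148, 0.6×345×1848) + 1.0×450×268 = min(309.96, 382.54) + 120.6 = 430.56 kN. φR_n = 0.75 × 430.56 = 322.9 kN.
Governing: min(745.9, 481.1, 322.9) = 322.9 kN → block shear.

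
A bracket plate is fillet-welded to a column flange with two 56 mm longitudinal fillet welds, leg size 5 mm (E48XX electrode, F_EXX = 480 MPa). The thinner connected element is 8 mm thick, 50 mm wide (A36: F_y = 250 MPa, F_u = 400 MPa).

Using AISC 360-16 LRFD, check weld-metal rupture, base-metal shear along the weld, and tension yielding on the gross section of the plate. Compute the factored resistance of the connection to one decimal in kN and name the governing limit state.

85.5 kN (weld metal governs)

Weld metal: throat = 0.707×5 = 3.535 mm, L = 2×56 = 112 mm. φR_n = 0.75 × 0.6 × 480 × 3.535 × 112 = 85.5 kN.
Base metal shear (8 mm plate): yield φR_n = 1.0×0.6×250×8×112 = 134.4 kN; rupture φR_n = 0.75×0.6×400×8×112 = 161.3 kN; take 134.4 kN (yield).
Tension yield (gross): A_g = 50×8 = 400 mm². φR_n = 0.90 × 250 × 400 = 90.0 kN.
Governing: min(85.5, 134.4, 90.0) = 85.5 kN → weld metal.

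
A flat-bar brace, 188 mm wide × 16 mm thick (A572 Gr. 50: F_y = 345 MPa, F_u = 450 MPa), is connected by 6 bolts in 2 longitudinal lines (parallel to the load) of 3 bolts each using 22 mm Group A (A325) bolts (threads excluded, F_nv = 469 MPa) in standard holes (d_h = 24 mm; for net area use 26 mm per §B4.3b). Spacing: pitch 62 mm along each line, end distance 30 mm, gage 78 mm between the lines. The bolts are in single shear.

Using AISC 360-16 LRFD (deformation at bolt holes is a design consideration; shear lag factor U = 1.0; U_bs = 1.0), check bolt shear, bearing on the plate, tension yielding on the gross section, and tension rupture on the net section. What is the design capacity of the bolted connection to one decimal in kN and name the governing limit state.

734.4 kN (net-section rupture governs)

Bolt shear: A_b = π(22)²/4 = 380.13 mm². φR_n = 0.75 × 469 × 380.13 × 6 × 1 = 802.3 kN.
Bearing (16 mm plate, F_u = 450 MPa): end bolts L_c = 30 − 24/2 = 18, R_n = min(1.2×18×16×450, 2.4×22×16×450) = 155.52 kN/bolt; interior L_c = 62 − 24 = 38, R_n = 328.32 kN/bolt. φR_n = 0.75 × (2×155.52 + 4×328.32) = 1218.2 kN.
Tension yield (gross): A_g = 188×16 = 3008 mm². φR_n = 0.90 × 345 × 3008 = 934.0 kN.
Tension rupture (net): A_n = (188 − 2×26)×16 = 2176 mm² (U = 1.0, A_e = A_n). φR_n = 0.75 × 450 × 2176 = 734.4 kN.
Governing: min(802.3, 1218.2, 934.0, 734.4) = 734.4 kN → net-section rupture.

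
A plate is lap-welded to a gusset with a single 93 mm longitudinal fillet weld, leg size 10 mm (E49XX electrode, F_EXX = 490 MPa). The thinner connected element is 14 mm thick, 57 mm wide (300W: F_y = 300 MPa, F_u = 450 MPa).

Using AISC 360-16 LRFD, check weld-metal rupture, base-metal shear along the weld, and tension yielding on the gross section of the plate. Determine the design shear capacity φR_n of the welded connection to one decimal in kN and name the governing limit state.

145.0 kN (weld metal governs)

Weld metal: throat = 0.707×10 = 7.07 mm, L = 93 mm. φR_n = 0.75 × 0.6 × 490 × 7.07 × 93 = 145.0 kN.
Base metal shear (14 mm plate): yield φR_n = 1.0×0.6×300×14×93 = 234.4 kN; rupture φR_n = 0.75×0.6×450×14×93 = 263.7 kN; take 234.4 kN (yield).
Tension yield (gross): A_g = 57×14 = 798 mm². φR_n = 0.90 × 300 × 798 = 215.5 kN.
Governing: min(145.0, 234.4, 215.5) = 145.0 kN → weld metal.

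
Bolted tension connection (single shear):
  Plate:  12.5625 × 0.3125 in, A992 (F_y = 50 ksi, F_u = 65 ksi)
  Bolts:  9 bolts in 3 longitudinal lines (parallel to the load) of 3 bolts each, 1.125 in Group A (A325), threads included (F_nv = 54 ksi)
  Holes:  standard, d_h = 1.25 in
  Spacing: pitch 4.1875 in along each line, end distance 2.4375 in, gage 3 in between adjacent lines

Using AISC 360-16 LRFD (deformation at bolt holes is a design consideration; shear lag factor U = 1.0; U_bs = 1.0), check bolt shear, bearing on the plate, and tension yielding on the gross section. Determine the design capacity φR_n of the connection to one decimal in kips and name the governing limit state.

Bolt shear: A_b = π(1.125)²/4 = 0.99402 in². φR_n = 0.75 × 54 × 0.99402 × 9 × 1 = 362.3 kips.
Bearing (0.3125 in plate, F_u = 65 ksi): end bolts L_c = 2.4375 − 1.25/2 = 1.8125, R_n = min(1.2×1.8125×0.3125×65, 2.4×1.125×0.3125×65) = 44.18 kips/bolt; interior L_c = 4.1875 − 1.25 = 2.9375, R_n = 54.844 kips/bolt. φR_n = 0.75 × (3×44.18 + 6×54.844) = 346.2 kips.
Tension yield (gross): A_g = 12.5625×0.3125 = 3.9258 in². φR_n = 0.90 × 50 × 3.9258 = 176.7 kips.
Governing: min(362.3, 346.2, 176.7) = 176.7 kips → gross-section yield.

176.7 kips (gross-section yield governs)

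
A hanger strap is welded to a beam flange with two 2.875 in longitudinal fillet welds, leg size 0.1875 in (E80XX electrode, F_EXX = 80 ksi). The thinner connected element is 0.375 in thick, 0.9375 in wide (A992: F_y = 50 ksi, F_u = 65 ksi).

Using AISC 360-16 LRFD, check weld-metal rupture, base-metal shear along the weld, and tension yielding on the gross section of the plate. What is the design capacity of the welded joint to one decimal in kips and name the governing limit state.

15.8 kips (gross-section yield governs)

Weld metal: throat = 0.707×0.1875 = 0.13256 in, L = 2×2.875 = 5.75 in. φR_n = 0.75 × 0.6 × 80 × 0.13256 × 5.75 = 27.4 kips.
Base metal shear (0.375 in plate): yield φR_n = 1.0×0.6×50×0.375×5.75 = 64.7 kips; rupture φR_n = 0.75×0.6×65×0.375×5.75 = 63.1 kips; take 63.1 kips (rupture).
Tension yield (gross): A_g = 0.9375×0.375 = 0.35156 in². φR_n = 0.90 × 50 × 0.35156 = 15.8 kips.
Governing: min(27.4, 63.1, 15.8) = 15.8 kips → gross-section yield.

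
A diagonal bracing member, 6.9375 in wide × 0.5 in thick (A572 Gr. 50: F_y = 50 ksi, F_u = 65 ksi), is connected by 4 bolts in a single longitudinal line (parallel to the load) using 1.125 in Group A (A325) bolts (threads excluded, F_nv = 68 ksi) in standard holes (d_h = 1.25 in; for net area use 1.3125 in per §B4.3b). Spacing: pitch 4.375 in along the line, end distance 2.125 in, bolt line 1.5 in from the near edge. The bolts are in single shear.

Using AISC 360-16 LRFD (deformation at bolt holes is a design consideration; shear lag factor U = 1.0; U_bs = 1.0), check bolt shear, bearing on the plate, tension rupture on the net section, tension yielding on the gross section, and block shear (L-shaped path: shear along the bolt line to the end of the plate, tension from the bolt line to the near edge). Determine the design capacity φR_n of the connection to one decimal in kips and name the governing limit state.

Bolt shear: A_b = π(1.125)²/4 = 0.99402 in². φR_n = 0.75 × 68 × 0.99402 × 4 × 1 = 202.8 kips.
Bearing (0.5 in plate, F_u = 65 ksi): end bolts L_c = 2.125 − 1.25/2 = 1.5, R_n = min(1.2×1.5×0.5×65, 2.4×1.125×0.5×65) = 58.5 kips/bolt; interior L_c = 4.375 − 1.25 = 3.125, R_n = 87.75 kips/bolt. φR_n = 0.75 × (1×58.5 + 3×87.75) = 241.3 kips.
Tension rupture (net): A_n = (6.9375 − 1×1.3125)×0.5 = 2.8125 in² (U = 1.0, A_e = A_n). φR_n = 0.75 × 65 × 2.8125 = 137.1 kips.
Tension yield (gross): A_g = 6.9375×0.5 = 3.4688 in². φR_n = 0.90 × 50 × 3.4688 = 156.1 kips.
Block shear: shear path 1×[2.125+3×4.375] = 1×15.25 in, A_gv = 7.625, A_nv = 1×(15.25 − 3.5×1.3125)×0.5 = 5.3281 in²; tension to near edge: (1.5 − 0.5×1.3125)×0.5 = 0.42188 in². R_n = min(0.6×65×5.3281, 0.6×50×7.625) + 1.0×65×0.42188 = min(207.8, 228.75) + 27.422 = 235.22 kips. φR_n = 0.75 × 235.22 = 176.4 kips.
Governing: min(202.8, 241.3, 137.1, 156.1, 176.4) = 137.1 kips → net-section rupture.

137.1 kips (net-section rupture governs)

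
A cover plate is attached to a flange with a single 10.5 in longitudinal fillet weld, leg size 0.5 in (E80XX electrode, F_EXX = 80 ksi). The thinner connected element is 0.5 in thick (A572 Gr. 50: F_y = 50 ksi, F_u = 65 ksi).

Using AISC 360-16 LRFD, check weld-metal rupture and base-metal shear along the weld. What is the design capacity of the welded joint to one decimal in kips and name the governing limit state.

133.6 kips (weld metal governs)

Weld metal: throat = 0.707×0.5 = 0.3535 in, L = 10.5 in. φR_n = 0.75 × 0.6 × 80 × 0.3535 × 10.5 = 133.6 kips.
Base metal shear (0.5 in plate): yield φR_n = 1.0×0.6×50×0.5×10.5 = 157.5 kips; rupture φR_n = 0.75×0.6×65×0.5×10.5 = 153.6 kips; take 153.6 kips (rupture).
Governing: min(133.6, 153.6) = 133.6 kips → weld metal.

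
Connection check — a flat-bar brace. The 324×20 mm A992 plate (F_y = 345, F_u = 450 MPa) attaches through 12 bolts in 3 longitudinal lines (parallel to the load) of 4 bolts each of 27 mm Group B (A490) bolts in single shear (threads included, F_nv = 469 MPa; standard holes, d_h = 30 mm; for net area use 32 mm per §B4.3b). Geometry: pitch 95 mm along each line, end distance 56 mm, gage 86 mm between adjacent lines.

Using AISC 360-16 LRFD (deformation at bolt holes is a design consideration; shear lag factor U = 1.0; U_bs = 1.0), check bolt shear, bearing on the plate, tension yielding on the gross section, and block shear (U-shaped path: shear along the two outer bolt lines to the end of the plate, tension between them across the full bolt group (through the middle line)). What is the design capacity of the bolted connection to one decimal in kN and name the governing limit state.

Bolt shear: A_b = π(27)²/4 = 572.56 mm². φR_n = 0.75 × 469 × 572.56 × 12 × 1 = 2416.8 kN.
Bearing (20 mm plate, F_u = 450 MPa): end bolts L_c = 56 − 30/2 = 41, R_n = min(1.2×41×20×450, 2.4×27×20×450) = 442.8 kN/bolt; interior L_c = 95 − 30 = 65, R_n = 583.2 kN/bolt. φR_n = 0.75 × (3×442.8 + 9×583.2) = 4932.9 kN.
Tension yield (gross): A_g = 324×20 = 6480 mm². φR_n = 0.90 × 345 × 6480 = 2012.0 kN.
Block shear: shear path 2×[56+3×95] = 2×341 mm, A_gv = 13640, A_nv = 2×(341 − 3.5×32)×20 = 9160 mm²; tension across gage: (172 − 2×32)×20 = 2160 mm². R_n = min(0.6×450×9160, 0.6×345×13640) + 1.0×450×2160 = min(2473.2, 2823.5) + 972 = 3445.2 kN. φR_n = 0.75 × 3445.2 = 2583.9 kN.
Governing: min(2416.8, 4932.9, 2012.0, 2583.9) = 2012.0 kN → gross-section yield.

2012.0 kN (gross-section yield governs)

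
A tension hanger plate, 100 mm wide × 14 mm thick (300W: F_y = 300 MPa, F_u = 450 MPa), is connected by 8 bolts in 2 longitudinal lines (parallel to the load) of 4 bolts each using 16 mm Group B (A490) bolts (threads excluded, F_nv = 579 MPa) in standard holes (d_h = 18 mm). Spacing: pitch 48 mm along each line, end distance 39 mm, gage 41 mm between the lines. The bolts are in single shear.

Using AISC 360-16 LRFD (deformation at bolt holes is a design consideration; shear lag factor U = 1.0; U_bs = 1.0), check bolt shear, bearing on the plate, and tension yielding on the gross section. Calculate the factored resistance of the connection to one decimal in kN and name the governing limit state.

378.0 kN (gross-section yield governs)

Bolt shear: A_b = π(16)²/4 = 201.06 mm². φR_n = 0.75 × 579 × 201.06 × 8 × 1 = 698.5 kN.
Bearing (14 mm plate, F_u = 450 MPa): end bolts L_c = 39 − 18/2 = 30, R_n = min(1.2×30×14×450, 2.4×16×14×450) = 226.8 kN/bolt; interior L_c = 48 − 18 = 30, R_n = 226.8 kN/bolt. φR_n = 0.75 × (2×226.8 + 6×226.8) = 1360.8 kN.
Tension yield (gross): A_g = 100×14 = 1400 mm². φR_n = 0.90 × 300 × 1400 = 378.0 kN.
Governing: min(698.5, 1360.8, 378.0) = 378.0 kN → gross-section yield.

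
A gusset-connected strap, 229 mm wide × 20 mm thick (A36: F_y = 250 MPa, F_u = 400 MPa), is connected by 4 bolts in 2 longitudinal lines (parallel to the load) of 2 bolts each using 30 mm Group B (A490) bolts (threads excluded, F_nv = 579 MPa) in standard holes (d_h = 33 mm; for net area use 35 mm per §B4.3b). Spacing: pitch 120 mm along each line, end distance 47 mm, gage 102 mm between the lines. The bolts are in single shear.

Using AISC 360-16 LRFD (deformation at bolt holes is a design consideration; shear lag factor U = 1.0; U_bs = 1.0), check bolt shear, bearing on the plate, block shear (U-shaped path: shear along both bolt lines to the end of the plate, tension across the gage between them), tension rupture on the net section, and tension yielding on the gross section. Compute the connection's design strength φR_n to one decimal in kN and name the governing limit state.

954.0 kN (net-section rupture governs)

Bolt shear: A_b = π(30)²/4 = 706.86 mm². φR_n = 0.75 × 579 × 706.86 × 4 × 1 = 1227.8 kN.
Bearing (20 mm plate, F_u = 400 MPa): end bolts L_c = 47 − 33/2 = 30.5, R_n = min(1.2×30.5×20×400, 2.4×30×20×400) = 292.8 kN/bolt; interior L_c = 120 − 33 = 87, R_n = 576 kN/bolt. φR_n = 0.75 × (2×292.8 + 2×576) = 1303.2 kN.
Block shear: shear path 2×[47+1×120] = 2×167 mm, A_gv = 6680, A_nv = 2×(167 − 1.5×35)×20 = 4580 mm²; tension across gage: (102 − 1×35)×20 = 1340 mm². R_n = min(0.6×400×4580, 0.6×250×6680) + 1.0×400×1340 = min(1099.2, 1002) + 536 = 1538 kN. φR_n = 0.75 × 1538 = 1153.5 kN.
Tension rupture (net): A_n = (229 − 2×35)×20 = 3180 mm² (U = 1.0, A_e = A_n). φR_n = 0.75 × 400 × 3180 = 954.0 kN.
Tension yield (gross): A_g = 229×20 = 4580 mm². φR_n = 0.90 × 250 × 4580 = 1030.5 kN.
Governing: min(1227.8, 1303.2, 1153.5, 954.0, 1030.5) = 954.0 kN → net-section rupture.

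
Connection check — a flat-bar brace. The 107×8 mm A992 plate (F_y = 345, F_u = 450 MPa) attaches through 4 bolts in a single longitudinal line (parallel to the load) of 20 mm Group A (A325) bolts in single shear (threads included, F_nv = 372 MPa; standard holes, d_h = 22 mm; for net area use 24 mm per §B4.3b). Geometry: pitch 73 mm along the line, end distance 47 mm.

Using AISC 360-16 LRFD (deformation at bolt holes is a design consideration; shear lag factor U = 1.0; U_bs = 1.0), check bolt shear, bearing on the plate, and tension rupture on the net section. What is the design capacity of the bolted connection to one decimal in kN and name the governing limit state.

224.1 kN (net-section rupture governs)

Bolt shear: A_b = π(20)²/4 = 314.16 mm². φR_n = 0.75 × 372 × 314.16 × 4 × 1 = 350.6 kN.
Bearing (8 mm plate, F_u = 450 MPa): end bolts L_c = 47 − 22/2 = 36, R_n = min(1.2×36×8×450, 2.4×20×8×450) = 155.52 kN/bolt; interior L_c = 73 − 22 = 51, R_n = 172.8 kN/bolt. φR_n = 0.75 × (1×155.52 + 3×172.8) = 505.4 kN.
Tension rupture (net): A_n = (107 − 1×24)×8 = 664 mm² (U = 1.0, A_e = A_n). φR_n = 0.75 × 450 × 664 = 224.1 kN.
Governing: min(350.6, 505.4, 224.1) = 224.1 kN → net-section rupture.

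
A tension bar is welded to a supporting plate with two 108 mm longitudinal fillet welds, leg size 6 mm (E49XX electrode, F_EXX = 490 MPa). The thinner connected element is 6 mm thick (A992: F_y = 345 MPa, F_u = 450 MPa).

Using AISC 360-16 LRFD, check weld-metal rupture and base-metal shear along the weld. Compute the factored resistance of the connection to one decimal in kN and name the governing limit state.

Weld metal: throat = 0.707×6 = 4.242 mm, L = 2×108 = 216 mm. φR_n = 0.75 × 0.6 × 490 × 4.242 × 216 = 202.0 kN.
Base metal shear (6 mm plate): yield φR_n = 1.0×0.6×345×6×216 = 268.3 kN; rupture φR_n = 0.75×0.6×450×6×216 = 262.4 kN; take 262.4 kN (rupture).
Governing: min(202.0, 262.4) = 202.0 kN → weld metal.

202.0 kN (weld metal governs)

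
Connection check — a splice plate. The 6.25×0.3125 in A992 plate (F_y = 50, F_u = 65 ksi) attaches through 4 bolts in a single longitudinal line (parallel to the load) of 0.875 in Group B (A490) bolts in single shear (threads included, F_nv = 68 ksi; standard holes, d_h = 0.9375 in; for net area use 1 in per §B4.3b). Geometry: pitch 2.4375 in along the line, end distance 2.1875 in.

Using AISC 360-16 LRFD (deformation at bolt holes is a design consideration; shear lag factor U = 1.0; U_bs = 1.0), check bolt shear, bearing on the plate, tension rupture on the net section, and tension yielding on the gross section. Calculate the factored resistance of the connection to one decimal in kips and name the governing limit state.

Bolt shear: A_b = π(0.875)²/4 = 0.60132 in². φR_n = 0.75 × 68 × 0.60132 × 4 × 1 = 122.7 kips.
Bearing (0.3125 in plate, F_u = 65 ksi): end bolts L_c = 2.1875 − 0.9375/2 = 1.71875, R_n = min(1.2×1.71875×0.3125×65, 2.4×0.875×0.3125×65) = 41.895 kips/bolt; interior L_c = 2.4375 − 0.9375 = 1.5, R_n = 36.563 kips/bolt. φR_n = 0.75 × (1×41.895 + 3×36.563) = 113.7 kips.
Tension rupture (net): A_n = (6.25 − 1×1)×0.3125 = 1.6406 in² (U = 1.0, A_e = A_n). φR_n = 0.75 × 65 × 1.6406 = 80.0 kips.
Tension yield (gross): A_g = 6.25×0.3125 = 1.9531 in². φR_n = 0.90 × 50 × 1.9531 = 87.9 kips.
Governing: min(122.7, 113.7, 80.0, 87.9) = 80.0 kips → net-section rupture.

80.0 kips (net-section rupture governs)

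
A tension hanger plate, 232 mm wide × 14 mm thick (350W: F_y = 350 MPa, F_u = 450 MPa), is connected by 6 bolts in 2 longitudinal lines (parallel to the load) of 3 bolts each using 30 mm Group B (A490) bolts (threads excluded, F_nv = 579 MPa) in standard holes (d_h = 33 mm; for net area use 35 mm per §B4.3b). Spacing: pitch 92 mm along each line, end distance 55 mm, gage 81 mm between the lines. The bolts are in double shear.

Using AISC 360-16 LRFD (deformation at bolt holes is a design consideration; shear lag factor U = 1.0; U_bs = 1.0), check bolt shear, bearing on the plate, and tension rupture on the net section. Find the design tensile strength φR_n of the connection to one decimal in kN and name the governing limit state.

765.5 kN (net-section rupture governs)

Bolt shear: A_b = π(30)²/4 = 706.86 mm². φR_n = 0.75 × 579 × 706.86 × 6 × 2 = 3683.4 kN.
Bearing (14 mm plate, F_u = 450 MPa): end bolts L_c = 55 − 33/2 = 38.5, R_n = min(1.2×38.5×14×450, 2.4×30×14×450) = 291.06 kN/bolt; interior L_c = 92 − 33 = 59, R_n = 446.04 kN/bolt. φR_n = 0.75 × (2×291.06 + 4×446.04) = 1774.7 kN.
Tension rupture (net): A_n = (232 − 2×35)×14 = 2268 mm² (U = 1.0, A_e = A_n). φR_n = 0.75 × 450 × 2268 = 765.5 kN.
Governing: min(3683.4, 1774.7, 765.5) = 765.5 kN → net-section rupture.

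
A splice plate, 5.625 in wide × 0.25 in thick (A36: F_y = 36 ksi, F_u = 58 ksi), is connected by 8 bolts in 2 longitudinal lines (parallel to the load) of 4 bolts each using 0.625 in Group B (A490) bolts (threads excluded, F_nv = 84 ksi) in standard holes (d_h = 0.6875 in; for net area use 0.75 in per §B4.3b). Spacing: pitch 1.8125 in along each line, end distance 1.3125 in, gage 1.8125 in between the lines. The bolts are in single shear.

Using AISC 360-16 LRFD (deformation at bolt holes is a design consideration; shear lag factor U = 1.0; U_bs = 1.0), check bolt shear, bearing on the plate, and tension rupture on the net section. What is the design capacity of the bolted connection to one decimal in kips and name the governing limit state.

Bolt shear: A_b = π(0.625)²/4 = 0.3068 in². φR_n = 0.75 × 84 × 0.3068 × 8 × 1 = 154.6 kips.
Bearing (0.25 in plate, F_u = 58 ksi): end bolts L_c = 1.3125 − 0.6875/2 = 0.96875, R_n = min(1.2×0.96875×0.25×58, 2.4×0.625×0.25×58) = 16.856 kips/bolt; interior L_c = 1.8125 − 0.6875 = 1.125, R_n = 19.575 kips/bolt. φR_n = 0.75 × (2×16.856 + 6×19.575) = 113.4 kips.
Tension rupture (net): A_n = (5.625 − 2×0.75)×0.25 = 1.0313 in² (U = 1.0, A_e = A_n). φR_n = 0.75 × 58 × 1.0313 = 44.9 kips.
Governing: min(154.6, 113.4, 44.9) = 44.9 kips → net-section rupture.

44.9 kips (net-section rupture governs)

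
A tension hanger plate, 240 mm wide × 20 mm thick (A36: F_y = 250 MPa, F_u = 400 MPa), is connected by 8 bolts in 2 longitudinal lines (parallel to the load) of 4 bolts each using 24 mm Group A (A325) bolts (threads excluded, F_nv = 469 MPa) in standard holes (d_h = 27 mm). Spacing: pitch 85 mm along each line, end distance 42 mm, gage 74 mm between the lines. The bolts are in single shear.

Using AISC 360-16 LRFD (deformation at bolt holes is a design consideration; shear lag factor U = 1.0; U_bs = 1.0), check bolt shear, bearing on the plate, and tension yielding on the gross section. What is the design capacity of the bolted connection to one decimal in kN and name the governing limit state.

Bolt shear: A_b = π(24)²/4 = 452.39 mm². φR_n = 0.75 × 469 × 452.39 × 8 × 1 = 1273.0 kN.
Bearing (20 mm plate, F_u = 400 MPa): end bolts L_c = 42 − 27/2 = 28.5, R_n = min(1.2×28.5×20×400, 2.4×24×20×400) = 273.6 kN/bolt; interior L_c = 85 − 27 = 58, R_n = 460.8 kN/bolt. φR_n = 0.75 × (2×273.6 + 6×460.8) = 2484.0 kN.
Tension yield (gross): A_g = 240×20 = 4800 mm². φR_n = 0.90 × 250 × 4800 = 1080.0 kN.
Governing: min(1273.0, 2484.0, 1080.0) = 1080.0 kN → gross-section yield.

1080.0 kN (gross-section yield governs)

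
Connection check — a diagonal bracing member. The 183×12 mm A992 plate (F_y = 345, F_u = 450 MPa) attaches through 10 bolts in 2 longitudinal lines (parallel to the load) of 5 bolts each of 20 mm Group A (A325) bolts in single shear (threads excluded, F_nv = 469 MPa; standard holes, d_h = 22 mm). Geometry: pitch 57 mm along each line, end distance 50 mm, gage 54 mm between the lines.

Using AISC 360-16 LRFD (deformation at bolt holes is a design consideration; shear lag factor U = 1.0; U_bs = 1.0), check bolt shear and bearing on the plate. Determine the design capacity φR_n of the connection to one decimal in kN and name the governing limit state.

Bolt shear: A_b = π(20)²/4 = 314.16 mm². φR_n = 0.75 × 469 × 314.16 × 10 × 1 = 1105.1 kN.
Bearing (12 mm plate, F_u = 450 MPa): end bolts L_c = 50 − 22/2 = 39, R_n = min(1.2×39×12×450, 2.4×20×12×450) = 252.72 kN/bolt; interior L_c = 57 − 22 = 35, R_n = 226.8 kN/bolt. φR_n = 0.75 × (2×252.72 + 8×226.8) = 1739.9 kN.
Governing: min(1105.1, 1739.9) = 1105.1 kN → bolt shear.

1105.1 kN (bolt shear governs)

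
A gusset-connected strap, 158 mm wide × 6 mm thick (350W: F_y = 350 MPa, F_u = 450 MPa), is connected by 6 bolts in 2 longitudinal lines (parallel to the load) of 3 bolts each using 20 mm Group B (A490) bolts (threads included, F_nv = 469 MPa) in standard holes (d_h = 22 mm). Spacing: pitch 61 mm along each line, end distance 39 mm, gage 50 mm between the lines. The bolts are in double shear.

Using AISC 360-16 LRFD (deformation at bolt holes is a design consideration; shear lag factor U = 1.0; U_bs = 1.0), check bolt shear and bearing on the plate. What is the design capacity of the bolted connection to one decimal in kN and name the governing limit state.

Bolt shear: A_b = π(20)²/4 = 314.16 mm². φR_n = 0.75 × 469 × 314.16 × 6 × 2 = 1326.1 kN.
Bearing (6 mm plate, F_u = 450 MPa): end bolts L_c = 39 − 22/2 = 28, R_n = min(1.2×28×6×450, 2.4×20×6×450) = 90.72 kN/bolt; interior L_c = 61 − 22 = 39, R_n = 126.36 kN/bolt. φR_n = 0.75 × (2×90.72 + 4×126.36) = 515.2 kN.
Governing: min(1326.1, 515.2) = 515.2 kN → bearing.

515.2 kN (bearing governs)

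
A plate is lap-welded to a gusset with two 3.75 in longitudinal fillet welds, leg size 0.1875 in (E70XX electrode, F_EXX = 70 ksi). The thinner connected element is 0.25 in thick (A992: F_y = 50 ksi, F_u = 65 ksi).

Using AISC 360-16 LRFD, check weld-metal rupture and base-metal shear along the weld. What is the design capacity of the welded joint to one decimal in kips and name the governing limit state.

Weld metal: throat = 0.707×0.1875 = 0.13256 in, L = 2×3.75 = 7.5 in. φR_n = 0.75 × 0.6 × 70 × 0.13256 × 7.5 = 31.3 kips.
Base metal shear (0.25 in plate): yield φR_n = 1.0×0.6×50×0.25×7.5 = 56.3 kips; rupture φR_n = 0.75×0.6×65×0.25×7.5 = 54.8 kips; take 54.8 kips (rupture).
Governing: min(31.3, 54.8) = 31.3 kips → weld metal.

31.3 kips (weld metal governs)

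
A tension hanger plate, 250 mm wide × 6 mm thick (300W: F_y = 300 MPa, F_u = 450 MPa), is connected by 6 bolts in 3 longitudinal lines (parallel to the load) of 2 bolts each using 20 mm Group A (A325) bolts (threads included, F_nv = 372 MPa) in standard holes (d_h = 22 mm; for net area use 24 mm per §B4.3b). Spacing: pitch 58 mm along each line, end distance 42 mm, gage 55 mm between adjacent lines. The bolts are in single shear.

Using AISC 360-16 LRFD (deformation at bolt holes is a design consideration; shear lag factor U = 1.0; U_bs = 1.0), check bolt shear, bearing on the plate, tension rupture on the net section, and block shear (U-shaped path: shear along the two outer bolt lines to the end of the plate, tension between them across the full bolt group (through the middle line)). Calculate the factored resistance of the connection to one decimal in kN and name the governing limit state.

Bolt shear: A_b = π(20)²/4 = 314.16 mm². φR_n = 0.75 × 372 × 314.16 × 6 × 1 = 525.9 kN.
Bearing (6 mm plate, F_u = 450 MPa): end bolts L_c = 42 − 22/2 = 31, R_n = min(1.2×31×6×450, 2.4×20×6×450) = 100.44 kN/bolt; interior L_c = 58 − 22 = 36, R_n = 116.64 kN/bolt. φR_n = 0.75 × (3×100.44 + 3×116.64) = 488.4 kN.
Tension rupture (net): A_n = (250 − 3×24)×6 = 1068 mm² (U = 1.0, A_e = A_n). φR_n = 0.75 × 450 × 1068 = 360.5 kN.
Block shear: shear path 2×[42+1×58] = 2×100 mm, A_gv = 1200, A_nv = 2×(100 − 1.5×24)×6 = 768 mm²; tension across gage: (110 − 2×24)×6 = 372 mm². R_n = min(0.6×450×768, 0.6×300×1200) + 1.0×450×372 = min(207.36, 216) + 167.4 = 374.76 kN. φR_n = 0.75 × 374.76 = 281.1 kN.
Governing: min(525.9, 488.4, 360.5, 281.1) = 281.1 kN → block shear.

281.1 kN (block shear governs)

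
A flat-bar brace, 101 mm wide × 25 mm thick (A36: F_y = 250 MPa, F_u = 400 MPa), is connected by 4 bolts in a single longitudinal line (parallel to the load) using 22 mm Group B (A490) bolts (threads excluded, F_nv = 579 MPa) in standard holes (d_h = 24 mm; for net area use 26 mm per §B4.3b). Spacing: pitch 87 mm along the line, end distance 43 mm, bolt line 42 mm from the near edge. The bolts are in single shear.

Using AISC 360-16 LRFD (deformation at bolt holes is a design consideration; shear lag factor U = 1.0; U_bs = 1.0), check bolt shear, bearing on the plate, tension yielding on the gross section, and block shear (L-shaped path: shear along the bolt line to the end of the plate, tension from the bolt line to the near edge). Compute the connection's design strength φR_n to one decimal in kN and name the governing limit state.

Bolt shear: A_b = π(22)²/4 = 380.13 mm². φR_n = 0.75 × 579 × 380.13 × 4 × 1 = 660.3 kN.
Bearing (25 mm plate, F_u = 400 MPa): end bolts L_c = 43 − 24/2 = 31, R_n = min(1.2×31×25×400, 2.4×22×25×400) = 372 kN/bolt; interior L_c = 87 − 24 = 63, R_n = 528 kN/bolt. φR_n = 0.75 × (1×372 + 3×528) = 1467.0 kN.
Tension yield (gross): A_g = 101×25 = 2525 mm². φR_n = 0.90 × 250 × 2525 = 568.1 kN.
Block shear: shear path 1×[43+3×87] = 1×304 mm, A_gv = 7600, A_nv = 1×(304 − 3.5×26)×25 = 5325 mm²; tension to near edge: (42 − 0.5×26)×25 = 725 mm². R_n = min(0.6×400×5325, 0.6×250×7600) + 1.0×400×725 = min(1278, 1140) + 290 = 1430 kN. φR_n = 0.75 × 1430 = 1072.5 kN.
Governing: min(660.3, 1467.0, 568.1, 1072.5) = 568.1 kN → gross-section yield.

568.1 kN (gross-section yield governs)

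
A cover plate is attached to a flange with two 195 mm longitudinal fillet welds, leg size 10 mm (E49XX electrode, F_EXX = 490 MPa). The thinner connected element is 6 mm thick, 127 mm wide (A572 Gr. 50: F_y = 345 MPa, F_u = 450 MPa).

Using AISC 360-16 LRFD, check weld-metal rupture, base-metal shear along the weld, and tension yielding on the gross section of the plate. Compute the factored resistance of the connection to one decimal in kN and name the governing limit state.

236.6 kN (gross-section yield governs)

Weld metal: throat = 0.707×10 = 7.07 mm, L = 2×195 = 390 mm. φR_n = 0.75 × 0.6 × 490 × 7.07 × 390 = 608.0 kN.
Base metal shear (6 mm plate): yield φR_n = 1.0×0.6×345×6×390 = 484.4 kN; rupture φR_n = 0.75×0.6×450×6×390 = 473.9 kN; take 473.9 kN (rupture).
Tension yield (gross): A_g = 127×6 = 762 mm². φR_n = 0.90 × 345 × 762 = 236.6 kN.
Governing: min(608.0, 473.9, 236.6) = 236.6 kN → gross-section yield.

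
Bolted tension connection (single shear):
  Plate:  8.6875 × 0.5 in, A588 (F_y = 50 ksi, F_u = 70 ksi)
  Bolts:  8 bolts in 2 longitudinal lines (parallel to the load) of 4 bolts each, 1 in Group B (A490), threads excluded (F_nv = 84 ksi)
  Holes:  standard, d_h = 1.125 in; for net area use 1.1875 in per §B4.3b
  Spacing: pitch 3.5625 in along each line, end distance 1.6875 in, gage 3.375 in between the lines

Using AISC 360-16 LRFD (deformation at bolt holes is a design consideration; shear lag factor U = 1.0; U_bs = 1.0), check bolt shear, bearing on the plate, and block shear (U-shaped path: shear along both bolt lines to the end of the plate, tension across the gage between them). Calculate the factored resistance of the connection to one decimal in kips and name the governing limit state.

316.3 kips (block shear governs)

Bolt shear: A_b = π(1)²/4 = 0.7854 in². φR_n = 0.75 × 84 × 0.7854 × 8 × 1 = 395.8 kips.
Bearing (0.5 in plate, F_u = 70 ksi): end bolts L_c = 1.6875 − 1.125/2 = 1.125, R_n = min(1.2×1.125×0.5×70, 2.4×1×0.5×70) = 47.25 kips/bolt; interior L_c = 3.5625 − 1.125 = 2.4375, R_n = 84 kips/bolt. φR_n = 0.75 × (2×47.25 + 6×84) = 448.9 kips.
Block shear: shear path 2×[1.6875+3×3.5625] = 2×12.375 in, A_gv = 12.375, A_nv = 2×(12.375 − 3.5×1.1875)×0.5 = 8.2188 in²; tension across gage: (3.375 − 1×1.1875)×0.5 = 1.0938 in². R_n = min(0.6×70×8.2188, 0.6×50×12.375) + 1.0×70×1.0938 = min(345.19, 371.25) + 76.566 = 421.76 kips. φR_n = 0.75 × 421.76 = 316.3 kips.
Governing: min(395.8, 448.9, 316.3) = 316.3 kips → block shear.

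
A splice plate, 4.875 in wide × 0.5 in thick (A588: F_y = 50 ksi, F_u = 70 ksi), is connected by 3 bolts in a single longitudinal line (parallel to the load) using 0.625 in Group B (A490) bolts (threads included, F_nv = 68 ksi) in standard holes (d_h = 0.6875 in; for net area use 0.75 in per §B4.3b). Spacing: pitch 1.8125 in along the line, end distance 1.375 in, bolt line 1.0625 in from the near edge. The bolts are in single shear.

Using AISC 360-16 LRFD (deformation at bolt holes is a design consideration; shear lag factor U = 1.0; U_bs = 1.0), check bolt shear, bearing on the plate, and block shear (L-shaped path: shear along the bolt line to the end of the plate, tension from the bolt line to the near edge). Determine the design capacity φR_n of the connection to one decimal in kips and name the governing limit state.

46.9 kips (bolt shear governs)

Bolt shear: A_b = π(0.625)²/4 = 0.3068 in². φR_n = 0.75 × 68 × 0.3068 × 3 × 1 = 46.9 kips.
Bearing (0.5 in plate, F_u = 70 ksi): end bolts L_c = 1.375 − 0.6875/2 = 1.03125, R_n = min(1.2×1.03125×0.5×70, 2.4×0.625×0.5×70) = 43.313 kips/bolt; interior L_c = 1.8125 − 0.6875 = 1.125, R_n = 47.25 kips/bolt. φR_n = 0.75 × (1×43.313 + 2×47.25) = 103.4 kips.
Block shear: shear path 1×[1.375+2×1.8125] = 1×5 in, A_gv = 2.5, A_nv = 1×(5 − 2.5×0.75)×0.5 = 1.5625 in²; tension to near edge: (1.0625 − 0.5×0.75)×0.5 = 0.34375 in². R_n = min(0.6×70×1.5625, 0.6×50×2.5) + 1.0×70×0.34375 = min(65.625, 75) + 24.063 = 89.688 kips. φR_n = 0.75 × 89.688 = 67.3 kips.
Governing: min(46.9, 103.4, 67.3) = 46.9 kips → bolt shear.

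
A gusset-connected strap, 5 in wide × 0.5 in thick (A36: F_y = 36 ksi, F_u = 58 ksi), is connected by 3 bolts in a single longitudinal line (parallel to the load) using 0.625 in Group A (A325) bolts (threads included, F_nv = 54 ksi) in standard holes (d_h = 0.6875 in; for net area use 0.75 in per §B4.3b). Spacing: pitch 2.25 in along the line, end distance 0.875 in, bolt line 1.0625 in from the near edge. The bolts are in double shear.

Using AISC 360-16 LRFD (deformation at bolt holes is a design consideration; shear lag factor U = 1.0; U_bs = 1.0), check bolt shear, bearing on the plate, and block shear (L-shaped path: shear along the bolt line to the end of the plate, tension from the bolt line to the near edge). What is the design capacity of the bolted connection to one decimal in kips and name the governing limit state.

Bolt shear: A_b = π(0.625)²/4 = 0.3068 in². φR_n = 0.75 × 54 × 0.3068 × 3 × 2 = 74.6 kips.
Bearing (0.5 in plate, F_u = 58 ksi): end bolts L_c = 0.875 − 0.6875/2 = 0.53125, R_n = min(1.2×0.53125×0.5×58, 2.4×0.625×0.5×58) = 18.488 kips/bolt; interior L_c = 2.25 − 0.6875 = 1.5625, R_n = 43.5 kips/bolt. φR_n = 0.75 × (1×18.488 + 2×43.5) = 79.1 kips.
Block shear: shear path 1×[0.875+2×2.25] = 1×5.375 in, A_gv = 2.6875, A_nv = 1×(5.375 − 2.5×0.75)×0.5 = 1.75 in²; tension to near edge: (1.0625 − 0.5×0.75)×0.5 = 0.34375 in². R_n = min(0.6×58×1.75, 0.6×36×2.6875) + 1.0×58×0.34375 = min(60.9, 58.05) + 19.938 = 77.988 kips. φR_n = 0.75 × 77.988 = 58.5 kips.
Governing: min(74.6, 79.1, 58.5) = 58.5 kips → block shear.

58.5 kips (block shear governs)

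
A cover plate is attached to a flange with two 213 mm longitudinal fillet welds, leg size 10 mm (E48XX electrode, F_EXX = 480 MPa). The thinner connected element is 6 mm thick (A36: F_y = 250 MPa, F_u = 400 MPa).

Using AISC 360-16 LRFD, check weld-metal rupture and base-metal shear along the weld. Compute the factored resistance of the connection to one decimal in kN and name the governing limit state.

Weld metal: throat = 0.707×10 = 7.07 mm, L = 2×213 = 426 mm. φR_n = 0.75 × 0.6 × 480 × 7.07 × 426 = 650.6 kN.
Base metal shear (6 mm plate): yield φR_n = 1.0×0.6×250×6×426 = 383.4 kN; rupture φR_n = 0.75×0.6×400×6×426 = 460.1 kN; take 383.4 kN (yield).
Governing: min(650.6, 383.4) = 383.4 kN → base-metal shear.

383.4 kN (base-metal shear governs)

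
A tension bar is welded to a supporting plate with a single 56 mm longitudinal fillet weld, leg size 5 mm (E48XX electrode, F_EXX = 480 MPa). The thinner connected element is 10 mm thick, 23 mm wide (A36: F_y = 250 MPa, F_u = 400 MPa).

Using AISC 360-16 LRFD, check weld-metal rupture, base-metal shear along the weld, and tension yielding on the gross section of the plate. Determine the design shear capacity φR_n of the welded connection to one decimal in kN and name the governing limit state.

42.8 kN (weld metal governs)

Weld metal: throat = 0.707×5 = 3.535 mm, L = 56 mm. φR_n = 0.75 × 0.6 × 480 × 3.535 × 56 = 42.8 kN.
Base metal shear (10 mm plate): yield φR_n = 1.0×0.6×250×10×56 = 84.0 kN; rupture φR_n = 0.75×0.6×400×10×56 = 100.8 kN; take 84.0 kN (yield).
Tension yield (gross): A_g = 23×10 = 230 mm². φR_n = 0.90 × 250 × 230 = 51.8 kN.
Governing: min(42.8, 84.0, 51.8) = 42.8 kN → weld metal.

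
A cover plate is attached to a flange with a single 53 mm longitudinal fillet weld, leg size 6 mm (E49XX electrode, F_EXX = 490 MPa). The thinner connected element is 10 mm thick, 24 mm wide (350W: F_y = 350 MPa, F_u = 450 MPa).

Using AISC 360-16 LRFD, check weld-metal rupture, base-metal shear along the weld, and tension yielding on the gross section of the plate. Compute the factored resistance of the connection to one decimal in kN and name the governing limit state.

Weld metal: throat = 0.707×6 = 4.242 mm, L = 53 mm. φR_n = 0.75 × 0.6 × 490 × 4.242 × 53 = 49.6 kN.
Base metal shear (10 mm plate): yield φR_n = 1.0×0.6×350×10×53 = 111.3 kN; rupture φR_n = 0.75×0.6×450×10×53 = 107.3 kN; take 107.3 kN (rupture).
Tension yield (gross): A_g = 24×10 = 240 mm². φR_n = 0.90 × 350 × 240 = 75.6 kN.
Governing: min(49.6, 107.3, 75.6) = 49.6 kN → weld metal.

49.6 kN (weld metal governs)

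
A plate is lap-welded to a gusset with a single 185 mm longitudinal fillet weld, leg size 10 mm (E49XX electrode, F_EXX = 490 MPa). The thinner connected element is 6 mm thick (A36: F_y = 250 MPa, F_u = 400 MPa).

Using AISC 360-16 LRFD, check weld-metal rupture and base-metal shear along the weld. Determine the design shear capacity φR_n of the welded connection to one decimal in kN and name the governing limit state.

Weld metal: throat = 0.707×10 = 7.07 mm, L = 185 mm. φR_n = 0.75 × 0.6 × 490 × 7.07 × 185 = 288.4 kN.
Base metal shear (6 mm plate): yield φR_n = 1.0×0.6×250×6×185 = 166.5 kN; rupture φR_n = 0.75×0.6×400×6×185 = 199.8 kN; take 166.5 kN (yield).
Governing: min(288.4, 166.5) = 166.5 kN → base-metal shear.

166.5 kN (base-metal shear governs)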